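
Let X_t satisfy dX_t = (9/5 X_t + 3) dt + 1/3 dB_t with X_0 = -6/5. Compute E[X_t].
E[X_t] = 7*exp(9*t/5)/15 - 5/3

Taking expectations and using E[dB_t] = 0, the mean m(t) = E[X_t] satisfies the ODE m'(t) = a m(t) + b with m(0) = x_0. With a = 9/5, b = 3, x_0 = -6/5, the solution is
  m(t) = x_0 * exp(a t) + (b/a) * (exp(a t) - 1)
       = (-6/5) * exp((9/5) t) + (3/(9/5)) * (exp((9/5) t) - 1)
       = 7*exp(9*t/5)/15 - 5/3.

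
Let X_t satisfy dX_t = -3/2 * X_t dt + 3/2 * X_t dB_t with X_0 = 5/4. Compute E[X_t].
E[X_t] = 5*exp(-3*t/2)/4

For GBM dX = mu X dt + sigma X dB with X_0 = x_0, apply Itô to Y = log X: dY = (mu - sigma^2/2) dt + sigma dB, so Y_t = log(x_0) + (mu - sigma^2/2) t + sigma B_t and hence X_t = x_0 * exp((mu - sigma^2/2) t + sigma B_t).
With mu = -3/2, sigma = 3/2, x_0 = 5/4, this gives:
  X_t = 5/4 * exp((-21/8) * t + (3/2) * B_t).
Since sigma*B_t ~ Normal(0, sigma^2 t), E[exp(sigma*B_t)] = exp(sigma^2 t / 2); so E[X_t] = x_0 * exp((mu - sigma^2/2) t) * exp(sigma^2 t / 2) = x_0 * exp(mu t) = 5*exp(-3*t/2)/4.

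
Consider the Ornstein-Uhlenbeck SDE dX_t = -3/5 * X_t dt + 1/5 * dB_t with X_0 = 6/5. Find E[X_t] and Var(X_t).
E[X_t] = 6*exp(-3*t/5)/5; Var(X_t) = 1/30 - exp(-6*t/5)/30

The OU SDE dX = -theta X dt + sigma dB admits the integrating factor exp(theta t): d(exp(theta t) X_t) = sigma exp(theta t) dB_t. Integrating from 0 to t:
  X_t = x_0 * exp(-theta t) + sigma * int_0^t exp(-theta (t-s)) dB_s.
The Itô integral has mean 0 and (by the Itô isometry) variance sigma^2 * int_0^t exp(-2 theta (t - s)) ds = sigma^2 * (1 - exp(-2 theta t)) / (2 theta).
With theta = 3/5, sigma = 1/5, x_0 = 6/5:
  E[X_t] = 6/5 * exp(-3/5 t) = 6*exp(-3*t/5)/5
  Var(X_t) = (1/5)^2 * (1 - exp(-2*3/5 t)) / (2 * 3/5) = 1/30 - exp(-6*t/5)/30.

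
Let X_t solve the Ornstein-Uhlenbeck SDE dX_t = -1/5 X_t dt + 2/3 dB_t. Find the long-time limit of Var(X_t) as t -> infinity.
lim Var(X_t) = 10/9

The OU SDE dX = -theta X dt + sigma dB admits the integrating factor exp(theta t): d(exp(theta t) X_t) = sigma exp(theta t) dB_t. Integrating from 0 to t gives X_t = x_0 * exp(-theta t) + sigma * int_0^t exp(-theta (t-s)) dB_s for any initial x_0. The Itô integral has variance (by the Itô isometry) sigma^2 * int_0^t exp(-2 theta (t - s)) ds = sigma^2 * (1 - exp(-2 theta t)) / (2 theta), independent of x_0.
With theta = 1/5, sigma = 2/3:
  Var(X_t) = (2/3)^2 * (1 - exp(-2*1/5 t)) / (2 * 1/5) = 10/9 - 10*exp(-2*t/5)/9.
As t -> infinity, exp(-2*1/5 t) -> 0, so the stationary variance is sigma^2 / (2 theta) = 10/9.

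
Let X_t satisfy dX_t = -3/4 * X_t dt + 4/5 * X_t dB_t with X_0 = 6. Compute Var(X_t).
Var(X_t) = (36*exp(16*t/25) - 36)*exp(-3*t/2)

For GBM dX = mu X dt + sigma X dB with X_0 = x_0, apply Itô to Y = log X: dY = (mu - sigma^2/2) dt + sigma dB, so Y_t = log(x_0) + (mu - sigma^2/2) t + sigma B_t and hence X_t = x_0 * exp((mu - sigma^2/2) t + sigma B_t).
With mu = -3/4, sigma = 4/5, x_0 = 6, this gives:
  X_t = 6 * exp((-107/100) * t + (4/5) * B_t).
Since sigma*B_t ~ Normal(0, sigma^2 t), E[exp(sigma*B_t)] = exp(sigma^2 t / 2); so E[X_t] = x_0 * exp((mu - sigma^2/2) t) * exp(sigma^2 t / 2) = x_0 * exp(mu t) = 6*exp(-3*t/4).
Var(X_t) = E[X_t^2] - (E[X_t])^2 = x_0^2 * exp(2 mu t) * (exp(sigma^2 t) - 1) = (36*exp(16*t/25) - 36)*exp(-3*t/2).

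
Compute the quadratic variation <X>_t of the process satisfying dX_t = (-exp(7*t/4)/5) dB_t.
<X>_t = 2*exp(7*t/2)/175 - 2/175

For an Itô process dX_t = a(t) dt + b(t) dB_t, the quadratic variation is <X>_t = int_0^t b(s)^2 ds (the drift term does not contribute). Here b(s) = -exp(7*s/4)/5, so
  b(s)^2 = exp(7*s/2)/25.
Integrating from 0 to t:
  <X>_t = int_0^t (exp(7*s/2)/25) ds = 2*exp(7*t/2)/175 - 2/175.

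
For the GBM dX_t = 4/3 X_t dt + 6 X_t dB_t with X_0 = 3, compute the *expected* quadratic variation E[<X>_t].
E[<X>_t] = 243*exp(116*t/3)/29 - 243/29

<X>_t = int_0^t (6 * X_s)^2 ds. Taking expectation inside the integral: E[<X>_t] = 6^2 * int_0^t E[X_s^2] ds. For GBM, E[X_s^2] = x_0^2 * exp((2 mu + sigma^2) s). Integrating:
  E[<X>_t] = 6^2 * 3^2 * (exp((2*(4/3) + 6^2) t) - 1) / (2*(4/3) + 6^2)
           = 6^2 * 3^2 * (exp((116/3) t) - 1) / (116/3) = 243*exp(116*t/3)/29 - 243/29.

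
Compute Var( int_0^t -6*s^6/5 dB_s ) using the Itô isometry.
Var = 36*t^13/325

The Itô integral of a deterministic integrand f(s) has mean 0 because each increment f(s) * (B_{s+ds} - B_s) has mean 0. By the Itô isometry:
  Var( int_0^t f(s) dB_s ) = E[ (int_0^t f(s) dB_s)^2 ] = int_0^t f(s)^2 ds.
Here f(s) = -6*s^6/5, so f(s)^2 = 36*s^12/25. Integrate:
  int_0^t (36*s^12/25) ds = 36*t^13/325.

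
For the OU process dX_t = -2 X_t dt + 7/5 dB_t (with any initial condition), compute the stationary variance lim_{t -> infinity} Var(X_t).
lim Var(X_t) = 49/100

The OU SDE dX = -theta X dt + sigma dB admits the integrating factor exp(theta t): d(exp(theta t) X_t) = sigma exp(theta t) dB_t. Integrating from 0 to t gives X_t = x_0 * exp(-theta t) + sigma * int_0^t exp(-theta (t-s)) dB_s for any initial x_0. The Itô integral has variance (by the Itô isometry) sigma^2 * int_0^t exp(-2 theta (t - s)) ds = sigma^2 * (1 - exp(-2 theta t)) / (2 theta), independent of x_0.
With theta = 2, sigma = 7/5:
  Var(X_t) = (7/5)^2 * (1 - exp(-2*2 t)) / (2 * 2) = 49/100 - 49*exp(-4*t)/100.
As t -> infinity, exp(-2*2 t) -> 0, so the stationary variance is sigma^2 / (2 theta) = 49/100.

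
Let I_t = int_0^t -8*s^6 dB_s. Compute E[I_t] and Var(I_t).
E[I_t] = 0; Var(I_t) = 64*t^13/13

The Itô integral of a deterministic integrand f(s) has mean 0 because each increment f(s) * (B_{s+ds} - B_s) has mean 0. By the Itô isometry:
  Var( int_0^t f(s) dB_s ) = E[ (int_0^t f(s) dB_s)^2 ] = int_0^t f(s)^2 ds.
Here f(s) = -8*s^6, so f(s)^2 = 64*s^12. Integrate:
  int_0^t (64*s^12) ds = 64*t^13/13.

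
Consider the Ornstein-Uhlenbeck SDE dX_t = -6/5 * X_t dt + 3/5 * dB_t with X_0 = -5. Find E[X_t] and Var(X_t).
E[X_t] = -5*exp(-6*t/5); Var(X_t) = 3/20 - 3*exp(-12*t/5)/20

The OU SDE dX = -theta X dt + sigma dB admits the integrating factor exp(theta t): d(exp(theta t) X_t) = sigma exp(theta t) dB_t. Integrating from 0 to t:
  X_t = x_0 * exp(-theta t) + sigma * int_0^t exp(-theta (t-s)) dB_s.
The Itô integral has mean 0 and (by the Itô isometry) variance sigma^2 * int_0^t exp(-2 theta (t - s)) ds = sigma^2 * (1 - exp(-2 theta t)) / (2 theta).
With theta = 6/5, sigma = 3/5, x_0 = -5:
  E[X_t] = -5 * exp(-6/5 t) = -5*exp(-6*t/5)
  Var(X_t) = (3/5)^2 * (1 - exp(-2*6/5 t)) / (2 * 6/5) = 3/20 - 3*exp(-12*t/5)/20.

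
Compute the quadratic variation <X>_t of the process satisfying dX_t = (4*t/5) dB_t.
<X>_t = 16*t^3/75

For an Itô process dX_t = a(t) dt + b(t) dB_t, the quadratic variation is <X>_t = int_0^t b(s)^2 ds (the drift term does not contribute). Here b(s) = 4*s/5, so
  b(s)^2 = 16*s^2/25.
Integrating from 0 to t:
  <X>_t = int_0^t (16*s^2/25) ds = 16*t^3/75.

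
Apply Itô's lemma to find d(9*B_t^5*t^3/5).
d(9*B_t^5*t^3/5) = (B_t^3*t^2*(27*B_t^2/5 + 18*t)) dt + (9*B_t^4*t^3) dB_t

Itô's formula for f(t, x): d f(t, B_t) = (f_t + (1/2) f_xx) dt + f_x dB_t. Compute partials of f(t, x) = 9*t^3*x^5/5:
  f_t(t,x)  = 27*t^2*x^5/5
  f_x(t,x)  = 9*t^3*x^4
  f_xx(t,x) = 36*t^3*x^3
Assemble drift = f_t + (1/2) f_xx = t^2*x^3*(18*t + 27*x^2/5) and diffusion = f_x = 9*t^3*x^4. Substituting x = B_t:
  d(9*B_t^5*t^3/5) = (B_t^3*t^2*(27*B_t^2/5 + 18*t)) dt + (9*B_t^4*t^3) dB_t.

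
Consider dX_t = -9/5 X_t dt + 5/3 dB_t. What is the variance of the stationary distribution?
lim Var(X_t) = 125/162

The OU SDE dX = -theta X dt + sigma dB admits the integrating factor exp(theta t): d(exp(theta t) X_t) = sigma exp(theta t) dB_t. Integrating from 0 to t gives X_t = x_0 * exp(-theta t) + sigma * int_0^t exp(-theta (t-s)) dB_s for any initial x_0. The Itô integral has variance (by the Itô isometry) sigma^2 * int_0^t exp(-2 theta (t - s)) ds = sigma^2 * (1 - exp(-2 theta t)) / (2 theta), independent of x_0.
With theta = 9/5, sigma = 5/3:
  Var(X_t) = (5/3)^2 * (1 - exp(-2*9/5 t)) / (2 * 9/5) = 125/162 - 125*exp(-18*t/5)/162.
As t -> infinity, exp(-2*9/5 t) -> 0, so the stationary variance is sigma^2 / (2 theta) = 125/162.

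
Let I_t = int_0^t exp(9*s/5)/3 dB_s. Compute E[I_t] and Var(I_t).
E[I_t] = 0; Var(I_t) = 5*exp(18*t/5)/162 - 5/162

The Itô integral of a deterministic integrand f(s) has mean 0 because each increment f(s) * (B_{s+ds} - B_s) has mean 0. By the Itô isometry:
  Var( int_0^t f(s) dB_s ) = E[ (int_0^t f(s) dB_s)^2 ] = int_0^t f(s)^2 ds.
Here f(s) = exp(9*s/5)/3, so f(s)^2 = exp(18*s/5)/9. Integrate:
  int_0^t (exp(18*s/5)/9) ds = 5*exp(18*t/5)/162 - 5/162.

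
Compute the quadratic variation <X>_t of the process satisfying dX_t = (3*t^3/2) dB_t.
<X>_t = 9*t^7/28

For an Itô process dX_t = a(t) dt + b(t) dB_t, the quadratic variation is <X>_t = int_0^t b(s)^2 ds (the drift term does not contribute). Here b(s) = 3*s^3/2, so
  b(s)^2 = 9*s^6/4.
Integrating from 0 to t:
  <X>_t = int_0^t (9*s^6/4) ds = 9*t^7/28.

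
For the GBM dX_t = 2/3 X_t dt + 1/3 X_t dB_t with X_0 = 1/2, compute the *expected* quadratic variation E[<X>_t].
E[<X>_t] = exp(13*t/9)/52 - 1/52

<X>_t = int_0^t ((1/3) * X_s)^2 ds. Taking expectation inside the integral: E[<X>_t] = (1/3)^2 * int_0^t E[X_s^2] ds. For GBM, E[X_s^2] = x_0^2 * exp((2 mu + sigma^2) s). Integrating:
  E[<X>_t] = (1/3)^2 * (1/2)^2 * (exp((2*(2/3) + (1/3)^2) t) - 1) / (2*(2/3) + (1/3)^2)
           = (1/3)^2 * (1/2)^2 * (exp((13/9) t) - 1) / (13/9) = exp(13*t/9)/52 - 1/52.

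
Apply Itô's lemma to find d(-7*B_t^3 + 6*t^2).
d(-7*B_t^3 + 6*t^2) = (-21*B_t + 12*t) dt + (-21*B_t^2) dB_t

Itô's formula for f(t, x): d f(t, B_t) = (f_t + (1/2) f_xx) dt + f_x dB_t. Compute partials of f(t, x) = 6*t^2 - 7*x^3:
  f_t(t,x)  = 12*t
  f_x(t,x)  = -21*x^2
  f_xx(t,x) = -42*x
Assemble drift = f_t + (1/2) f_xx = 12*t - 21*x and diffusion = f_x = -21*x^2. Substituting x = B_t:
  d(-7*B_t^3 + 6*t^2) = (-21*B_t + 12*t) dt + (-21*B_t^2) dB_t.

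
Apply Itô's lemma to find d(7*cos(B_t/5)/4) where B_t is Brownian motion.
d(7*cos(B_t/5)/4) = (-7*cos(B_t/5)/200) dt + (-7*sin(B_t/5)/20) dB_t

Itô's formula for f(B_t) gives d f(B_t) = f'(B_t) dB_t + (1/2) f''(B_t) dt. Compute derivatives of f(x) = 7*cos(x/5)/4:
  f'(x)  = -7*sin(x/5)/20
  f''(x) = -7*cos(x/5)/100
Substitute x = B_t and multiply the f'' term by 1/2:
  drift     = (1/2) * (-7*cos(x/5)/100) evaluated at B_t = -7*cos(B_t/5)/200
  diffusion = (-7*sin(x/5)/20) evaluated at B_t = -7*sin(B_t/5)/20
Therefore d(7*cos(B_t/5)/4) = (-7*cos(B_t/5)/200) dt + (-7*sin(B_t/5)/20) dB_t.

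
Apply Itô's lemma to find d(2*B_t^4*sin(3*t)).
d(2*B_t^4*sin(3*t)) = (6*B_t^2*(B_t^2*cos(3*t) + 2*sin(3*t))) dt + (8*B_t^3*sin(3*t)) dB_t

Itô's formula for f(t, x): d f(t, B_t) = (f_t + (1/2) f_xx) dt + f_x dB_t. Compute partials of f(t, x) = 2*x^4*sin(3*t):
  f_t(t,x)  = 6*x^4*cos(3*t)
  f_x(t,x)  = 8*x^3*sin(3*t)
  f_xx(t,x) = 24*x^2*sin(3*t)
Assemble drift = f_t + (1/2) f_xx = 6*x^2*(x^2*cos(3*t) + 2*sin(3*t)) and diffusion = f_x = 8*x^3*sin(3*t). Substituting x = B_t:
  d(2*B_t^4*sin(3*t)) = (6*B_t^2*(B_t^2*cos(3*t) + 2*sin(3*t))) dt + (8*B_t^3*sin(3*t)) dB_t.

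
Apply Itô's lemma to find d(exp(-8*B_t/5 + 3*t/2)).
d(exp(-8*B_t/5 + 3*t/2)) = (139*exp(-8*B_t/5 + 3*t/2)/50) dt + (-8*exp(-8*B_t/5 + 3*t/2)/5) dB_t

Itô's formula for f(t, x): d f(t, B_t) = (f_t + (1/2) f_xx) dt + f_x dB_t. Compute partials of f(t, x) = exp(3*t/2 - 8*x/5):
  f_t(t,x)  = 3*exp(3*t/2 - 8*x/5)/2
  f_x(t,x)  = -8*exp(3*t/2 - 8*x/5)/5
  f_xx(t,x) = 64*exp(3*t/2 - 8*x/5)/25
Assemble drift = f_t + (1/2) f_xx = 139*exp(3*t/2 - 8*x/5)/50 and diffusion = f_x = -8*exp(3*t/2 - 8*x/5)/5. Substituting x = B_t:
  d(exp(-8*B_t/5 + 3*t/2)) = (139*exp(-8*B_t/5 + 3*t/2)/50) dt + (-8*exp(-8*B_t/5 + 3*t/2)/5) dB_t.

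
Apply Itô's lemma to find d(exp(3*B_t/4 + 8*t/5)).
d(exp(3*B_t/4 + 8*t/5)) = (301*exp(3*B_t/4 + 8*t/5)/160) dt + (3*exp(3*B_t/4 + 8*t/5)/4) dB_t

Itô's formula for f(t, x): d f(t, B_t) = (f_t + (1/2) f_xx) dt + f_x dB_t. Compute partials of f(t, x) = exp(8*t/5 + 3*x/4):
  f_t(t,x)  = 8*exp(8*t/5 + 3*x/4)/5
  f_x(t,x)  = 3*exp(8*t/5 + 3*x/4)/4
  f_xx(t,x) = 9*exp(8*t/5 + 3*x/4)/16
Assemble drift = f_t + (1/2) f_xx = 301*exp(8*t/5 + 3*x/4)/160 and diffusion = f_x = 3*exp(8*t/5 + 3*x/4)/4. Substituting x = B_t:
  d(exp(3*B_t/4 + 8*t/5)) = (301*exp(3*B_t/4 + 8*t/5)/160) dt + (3*exp(3*B_t/4 + 8*t/5)/4) dB_t.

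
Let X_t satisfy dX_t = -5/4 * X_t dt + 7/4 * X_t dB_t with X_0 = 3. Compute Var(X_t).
Var(X_t) = (9*exp(49*t/16) - 9)*exp(-5*t/2)

For GBM dX = mu X dt + sigma X dB with X_0 = x_0, apply Itô to Y = log X: dY = (mu - sigma^2/2) dt + sigma dB, so Y_t = log(x_0) + (mu - sigma^2/2) t + sigma B_t and hence X_t = x_0 * exp((mu - sigma^2/2) t + sigma B_t).
With mu = -5/4, sigma = 7/4, x_0 = 3, this gives:
  X_t = 3 * exp((-89/32) * t + (7/4) * B_t).
Since sigma*B_t ~ Normal(0, sigma^2 t), E[exp(sigma*B_t)] = exp(sigma^2 t / 2); so E[X_t] = x_0 * exp((mu - sigma^2/2) t) * exp(sigma^2 t / 2) = x_0 * exp(mu t) = 3*exp(-5*t/4).
Var(X_t) = E[X_t^2] - (E[X_t])^2 = x_0^2 * exp(2 mu t) * (exp(sigma^2 t) - 1) = (9*exp(49*t/16) - 9)*exp(-5*t/2).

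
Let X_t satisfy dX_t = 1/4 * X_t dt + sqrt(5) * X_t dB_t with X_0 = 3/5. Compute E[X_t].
E[X_t] = 3*exp(t/4)/5

For GBM dX = mu X dt + sigma X dB with X_0 = x_0, apply Itô to Y = log X: dY = (mu - sigma^2/2) dt + sigma dB, so Y_t = log(x_0) + (mu - sigma^2/2) t + sigma B_t and hence X_t = x_0 * exp((mu - sigma^2/2) t + sigma B_t).
With mu = 1/4, sigma = sqrt(5), x_0 = 3/5, this gives:
  X_t = 3/5 * exp((-9/4) * t + (sqrt(5)) * B_t).
Since sigma*B_t ~ Normal(0, sigma^2 t), E[exp(sigma*B_t)] = exp(sigma^2 t / 2); so E[X_t] = x_0 * exp((mu - sigma^2/2) t) * exp(sigma^2 t / 2) = x_0 * exp(mu t) = 3*exp(t/4)/5.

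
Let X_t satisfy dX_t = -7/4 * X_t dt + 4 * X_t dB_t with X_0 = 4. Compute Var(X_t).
Var(X_t) = (16*exp(16*t) - 16)*exp(-7*t/2)

For GBM dX = mu X dt + sigma X dB with X_0 = x_0, apply Itô to Y = log X: dY = (mu - sigma^2/2) dt + sigma dB, so Y_t = log(x_0) + (mu - sigma^2/2) t + sigma B_t and hence X_t = x_0 * exp((mu - sigma^2/2) t + sigma B_t).
With mu = -7/4, sigma = 4, x_0 = 4, this gives:
  X_t = 4 * exp((-39/4) * t + (4) * B_t).
Since sigma*B_t ~ Normal(0, sigma^2 t), E[exp(sigma*B_t)] = exp(sigma^2 t / 2); so E[X_t] = x_0 * exp((mu - sigma^2/2) t) * exp(sigma^2 t / 2) = x_0 * exp(mu t) = 4*exp(-7*t/4).
Var(X_t) = E[X_t^2] - (E[X_t])^2 = x_0^2 * exp(2 mu t) * (exp(sigma^2 t) - 1) = (16*exp(16*t) - 16)*exp(-7*t/2).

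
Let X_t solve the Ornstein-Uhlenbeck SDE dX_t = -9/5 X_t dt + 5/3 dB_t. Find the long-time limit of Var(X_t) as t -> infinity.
lim Var(X_t) = 125/162

The OU SDE dX = -theta X dt + sigma dB admits the integrating factor exp(theta t): d(exp(theta t) X_t) = sigma exp(theta t) dB_t. Integrating from 0 to t gives X_t = x_0 * exp(-theta t) + sigma * int_0^t exp(-theta (t-s)) dB_s for any initial x_0. The Itô integral has variance (by the Itô isometry) sigma^2 * int_0^t exp(-2 theta (t - s)) ds = sigma^2 * (1 - exp(-2 theta t)) / (2 theta), independent of x_0.
With theta = 9/5, sigma = 5/3:
  Var(X_t) = (5/3)^2 * (1 - exp(-2*9/5 t)) / (2 * 9/5) = 125/162 - 125*exp(-18*t/5)/162.
As t -> infinity, exp(-2*9/5 t) -> 0, so the stationary variance is sigma^2 / (2 theta) = 125/162.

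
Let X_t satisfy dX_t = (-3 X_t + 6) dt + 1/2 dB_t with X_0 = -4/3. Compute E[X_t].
E[X_t] = 2 - 10*exp(-3*t)/3

Taking expectations and using E[dB_t] = 0, the mean m(t) = E[X_t] satisfies the ODE m'(t) = a m(t) + b with m(0) = x_0. With a = -3, b = 6, x_0 = -4/3, the solution is
  m(t) = x_0 * exp(a t) + (b/a) * (exp(a t) - 1)
       = (-4/3) * exp((-3) t) + (6/(-3)) * (exp((-3) t) - 1)
       = 2 - 10*exp(-3*t)/3.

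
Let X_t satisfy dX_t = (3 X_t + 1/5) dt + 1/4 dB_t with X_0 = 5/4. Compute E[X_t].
E[X_t] = 79*exp(3*t)/60 - 1/15

Taking expectations and using E[dB_t] = 0, the mean m(t) = E[X_t] satisfies the ODE m'(t) = a m(t) + b with m(0) = x_0. With a = 3, b = 1/5, x_0 = 5/4, the solution is
  m(t) = x_0 * exp(a t) + (b/a) * (exp(a t) - 1)
       = (5/4) * exp(3 t) + ((1/5)/3) * (exp(3 t) - 1)
       = 79*exp(3*t)/60 - 1/15.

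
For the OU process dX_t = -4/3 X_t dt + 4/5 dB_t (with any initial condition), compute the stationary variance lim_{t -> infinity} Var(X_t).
lim Var(X_t) = 6/25

The OU SDE dX = -theta X dt + sigma dB admits the integrating factor exp(theta t): d(exp(theta t) X_t) = sigma exp(theta t) dB_t. Integrating from 0 to t gives X_t = x_0 * exp(-theta t) + sigma * int_0^t exp(-theta (t-s)) dB_s for any initial x_0. The Itô integral has variance (by the Itô isometry) sigma^2 * int_0^t exp(-2 theta (t - s)) ds = sigma^2 * (1 - exp(-2 theta t)) / (2 theta), independent of x_0.
With theta = 4/3, sigma = 4/5:
  Var(X_t) = (4/5)^2 * (1 - exp(-2*4/3 t)) / (2 * 4/3) = 6/25 - 6*exp(-8*t/3)/25.
As t -> infinity, exp(-2*4/3 t) -> 0, so the stationary variance is sigma^2 / (2 theta) = 6/25.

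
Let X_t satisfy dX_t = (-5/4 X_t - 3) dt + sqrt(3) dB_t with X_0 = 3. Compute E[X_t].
E[X_t] = -12/5 + 27*exp(-5*t/4)/5

Taking expectations and using E[dB_t] = 0, the mean m(t) = E[X_t] satisfies the ODE m'(t) = a m(t) + b with m(0) = x_0. With a = -5/4, b = -3, x_0 = 3, the solution is
  m(t) = x_0 * exp(a t) + (b/a) * (exp(a t) - 1)
       = 3 * exp((-5/4) t) + ((-3)/(-5/4)) * (exp((-5/4) t) - 1)
       = -12/5 + 27*exp(-5*t/4)/5.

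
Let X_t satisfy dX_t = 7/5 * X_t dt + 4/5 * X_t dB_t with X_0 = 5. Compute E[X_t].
E[X_t] = 5*exp(7*t/5)

For GBM dX = mu X dt + sigma X dB with X_0 = x_0, apply Itô to Y = log X: dY = (mu - sigma^2/2) dt + sigma dB, so Y_t = log(x_0) + (mu - sigma^2/2) t + sigma B_t and hence X_t = x_0 * exp((mu - sigma^2/2) t + sigma B_t).
With mu = 7/5, sigma = 4/5, x_0 = 5, this gives:
  X_t = 5 * exp((27/25) * t + (4/5) * B_t).
Since sigma*B_t ~ Normal(0, sigma^2 t), E[exp(sigma*B_t)] = exp(sigma^2 t / 2); so E[X_t] = x_0 * exp((mu - sigma^2/2) t) * exp(sigma^2 t / 2) = x_0 * exp(mu t) = 5*exp(7*t/5).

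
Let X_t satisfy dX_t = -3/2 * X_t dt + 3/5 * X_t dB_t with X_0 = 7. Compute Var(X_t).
Var(X_t) = (49*exp(9*t/25) - 49)*exp(-3*t)

For GBM dX = mu X dt + sigma X dB with X_0 = x_0, apply Itô to Y = log X: dY = (mu - sigma^2/2) dt + sigma dB, so Y_t = log(x_0) + (mu - sigma^2/2) t + sigma B_t and hence X_t = x_0 * exp((mu - sigma^2/2) t + sigma B_t).
With mu = -3/2, sigma = 3/5, x_0 = 7, this gives:
  X_t = 7 * exp((-42/25) * t + (3/5) * B_t).
Since sigma*B_t ~ Normal(0, sigma^2 t), E[exp(sigma*B_t)] = exp(sigma^2 t / 2); so E[X_t] = x_0 * exp((mu - sigma^2/2) t) * exp(sigma^2 t / 2) = x_0 * exp(mu t) = 7*exp(-3*t/2).
Var(X_t) = E[X_t^2] - (E[X_t])^2 = x_0^2 * exp(2 mu t) * (exp(sigma^2 t) - 1) = (49*exp(9*t/25) - 49)*exp(-3*t).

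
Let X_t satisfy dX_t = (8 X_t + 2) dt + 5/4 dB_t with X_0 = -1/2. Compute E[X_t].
E[X_t] = -exp(8*t)/4 - 1/4

Taking expectations and using E[dB_t] = 0, the mean m(t) = E[X_t] satisfies the ODE m'(t) = a m(t) + b with m(0) = x_0. With a = 8, b = 2, x_0 = -1/2, the solution is
  m(t) = x_0 * exp(a t) + (b/a) * (exp(a t) - 1)
       = (-1/2) * exp(8 t) + (2/8) * (exp(8 t) - 1)
       = -exp(8*t)/4 - 1/4.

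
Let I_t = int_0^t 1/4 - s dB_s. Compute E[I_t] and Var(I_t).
E[I_t] = 0; Var(I_t) = t*(16*t^2 - 12*t + 3)/48

The Itô integral of a deterministic integrand f(s) has mean 0 because each increment f(s) * (B_{s+ds} - B_s) has mean 0. By the Itô isometry:
  Var( int_0^t f(s) dB_s ) = E[ (int_0^t f(s) dB_s)^2 ] = int_0^t f(s)^2 ds.
Here f(s) = 1/4 - s, so f(s)^2 = (4*s - 1)^2/16. Integrate:
  int_0^t ((4*s - 1)^2/16) ds = t*(16*t^2 - 12*t + 3)/48.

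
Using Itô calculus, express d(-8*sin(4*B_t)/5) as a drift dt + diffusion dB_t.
d(-8*sin(4*B_t)/5) = (64*sin(4*B_t)/5) dt + (-32*cos(4*B_t)/5) dB_t

Itô's formula for f(B_t) gives d f(B_t) = f'(B_t) dB_t + (1/2) f''(B_t) dt. Compute derivatives of f(x) = -8*sin(4*x)/5:
  f'(x)  = -32*cos(4*x)/5
  f''(x) = 128*sin(4*x)/5
Substitute x = B_t and multiply the f'' term by 1/2:
  drift     = (1/2) * (128*sin(4*x)/5) evaluated at B_t = 64*sin(4*B_t)/5
  diffusion = (-32*cos(4*x)/5) evaluated at B_t = -32*cos(4*B_t)/5
Therefore d(-8*sin(4*B_t)/5) = (64*sin(4*B_t)/5) dt + (-32*cos(4*B_t)/5) dB_t.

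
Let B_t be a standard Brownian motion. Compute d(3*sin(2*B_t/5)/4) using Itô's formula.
d(3*sin(2*B_t/5)/4) = (-3*sin(2*B_t/5)/50) dt + (3*cos(2*B_t/5)/10) dB_t

Itô's formula for f(B_t) gives d f(B_t) = f'(B_t) dB_t + (1/2) f''(B_t) dt. Compute derivatives of f(x) = 3*sin(2*x/5)/4:
  f'(x)  = 3*cos(2*x/5)/10
  f''(x) = -3*sin(2*x/5)/25
Substitute x = B_t and multiply the f'' term by 1/2:
  drift     = (1/2) * (-3*sin(2*x/5)/25) evaluated at B_t = -3*sin(2*B_t/5)/50
  diffusion = (3*cos(2*x/5)/10) evaluated at B_t = 3*cos(2*B_t/5)/10
Therefore d(3*sin(2*B_t/5)/4) = (-3*sin(2*B_t/5)/50) dt + (3*cos(2*B_t/5)/10) dB_t.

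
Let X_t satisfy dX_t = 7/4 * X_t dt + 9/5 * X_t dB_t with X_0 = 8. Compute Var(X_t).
Var(X_t) = 64*(exp(81*t/25) - 1)*exp(7*t/2)

For GBM dX = mu X dt + sigma X dB with X_0 = x_0, apply Itô to Y = log X: dY = (mu - sigma^2/2) dt + sigma dB, so Y_t = log(x_0) + (mu - sigma^2/2) t + sigma B_t and hence X_t = x_0 * exp((mu - sigma^2/2) t + sigma B_t).
With mu = 7/4, sigma = 9/5, x_0 = 8, this gives:
  X_t = 8 * exp((13/100) * t + (9/5) * B_t).
Since sigma*B_t ~ Normal(0, sigma^2 t), E[exp(sigma*B_t)] = exp(sigma^2 t / 2); so E[X_t] = x_0 * exp((mu - sigma^2/2) t) * exp(sigma^2 t / 2) = x_0 * exp(mu t) = 8*exp(7*t/4).
Var(X_t) = E[X_t^2] - (E[X_t])^2 = x_0^2 * exp(2 mu t) * (exp(sigma^2 t) - 1) = 64*(exp(81*t/25) - 1)*exp(7*t/2).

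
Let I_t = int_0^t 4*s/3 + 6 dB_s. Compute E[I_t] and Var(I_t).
E[I_t] = 0; Var(I_t) = 4*t*(4*t^2 + 54*t + 243)/27

The Itô integral of a deterministic integrand f(s) has mean 0 because each increment f(s) * (B_{s+ds} - B_s) has mean 0. By the Itô isometry:
  Var( int_0^t f(s) dB_s ) = E[ (int_0^t f(s) dB_s)^2 ] = int_0^t f(s)^2 ds.
Here f(s) = 4*s/3 + 6, so f(s)^2 = 4*(2*s + 9)^2/9. Integrate:
  int_0^t (4*(2*s + 9)^2/9) ds = 4*t*(4*t^2 + 54*t + 243)/27.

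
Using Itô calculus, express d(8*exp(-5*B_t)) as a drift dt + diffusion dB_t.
d(8*exp(-5*B_t)) = (100*exp(-5*B_t)) dt + (-40*exp(-5*B_t)) dB_t

Itô's formula for f(B_t) gives d f(B_t) = f'(B_t) dB_t + (1/2) f''(B_t) dt. Compute derivatives of f(x) = 8*exp(-5*x):
  f'(x)  = -40*exp(-5*x)
  f''(x) = 200*exp(-5*x)
Substitute x = B_t and multiply the f'' term by 1/2:
  drift     = (1/2) * (200*exp(-5*x)) evaluated at B_t = 100*exp(-5*B_t)
  diffusion = (-40*exp(-5*x)) evaluated at B_t = -40*exp(-5*B_t)
Therefore d(8*exp(-5*B_t)) = (100*exp(-5*B_t)) dt + (-40*exp(-5*B_t)) dB_t.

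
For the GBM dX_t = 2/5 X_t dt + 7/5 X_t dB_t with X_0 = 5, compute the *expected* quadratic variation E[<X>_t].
E[<X>_t] = 1225*exp(69*t/25)/69 - 1225/69

<X>_t = int_0^t ((7/5) * X_s)^2 ds. Taking expectation inside the integral: E[<X>_t] = (7/5)^2 * int_0^t E[X_s^2] ds. For GBM, E[X_s^2] = x_0^2 * exp((2 mu + sigma^2) s). Integrating:
  E[<X>_t] = (7/5)^2 * 5^2 * (exp((2*(2/5) + (7/5)^2) t) - 1) / (2*(2/5) + (7/5)^2)
           = (7/5)^2 * 5^2 * (exp((69/25) t) - 1) / (69/25) = 1225*exp(69*t/25)/69 - 1225/69.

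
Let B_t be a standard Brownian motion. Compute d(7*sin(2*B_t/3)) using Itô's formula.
d(7*sin(2*B_t/3)) = (-14*sin(2*B_t/3)/9) dt + (14*cos(2*B_t/3)/3) dB_t

Itô's formula for f(B_t) gives d f(B_t) = f'(B_t) dB_t + (1/2) f''(B_t) dt. Compute derivatives of f(x) = 7*sin(2*x/3):
  f'(x)  = 14*cos(2*x/3)/3
  f''(x) = -28*sin(2*x/3)/9
Substitute x = B_t and multiply the f'' term by 1/2:
  drift     = (1/2) * (-28*sin(2*x/3)/9) evaluated at B_t = -14*sin(2*B_t/3)/9
  diffusion = (14*cos(2*x/3)/3) evaluated at B_t = 14*cos(2*B_t/3)/3
Therefore d(7*sin(2*B_t/3)) = (-14*sin(2*B_t/3)/9) dt + (14*cos(2*B_t/3)/3) dB_t.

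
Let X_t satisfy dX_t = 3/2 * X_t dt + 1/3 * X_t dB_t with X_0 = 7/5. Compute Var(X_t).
Var(X_t) = 49*(exp(t/9) - 1)*exp(3*t)/25

For GBM dX = mu X dt + sigma X dB with X_0 = x_0, apply Itô to Y = log X: dY = (mu - sigma^2/2) dt + sigma dB, so Y_t = log(x_0) + (mu - sigma^2/2) t + sigma B_t and hence X_t = x_0 * exp((mu - sigma^2/2) t + sigma B_t).
With mu = 3/2, sigma = 1/3, x_0 = 7/5, this gives:
  X_t = 7/5 * exp((13/9) * t + (1/3) * B_t).
Since sigma*B_t ~ Normal(0, sigma^2 t), E[exp(sigma*B_t)] = exp(sigma^2 t / 2); so E[X_t] = x_0 * exp((mu - sigma^2/2) t) * exp(sigma^2 t / 2) = x_0 * exp(mu t) = 7*exp(3*t/2)/5.
Var(X_t) = E[X_t^2] - (E[X_t])^2 = x_0^2 * exp(2 mu t) * (exp(sigma^2 t) - 1) = 49*(exp(t/9) - 1)*exp(3*t)/25.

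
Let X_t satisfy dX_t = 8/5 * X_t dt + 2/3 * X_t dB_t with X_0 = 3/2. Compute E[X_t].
E[X_t] = 3*exp(8*t/5)/2

For GBM dX = mu X dt + sigma X dB with X_0 = x_0, apply Itô to Y = log X: dY = (mu - sigma^2/2) dt + sigma dB, so Y_t = log(x_0) + (mu - sigma^2/2) t + sigma B_t and hence X_t = x_0 * exp((mu - sigma^2/2) t + sigma B_t).
With mu = 8/5, sigma = 2/3, x_0 = 3/2, this gives:
  X_t = 3/2 * exp((62/45) * t + (2/3) * B_t).
Since sigma*B_t ~ Normal(0, sigma^2 t), E[exp(sigma*B_t)] = exp(sigma^2 t / 2); so E[X_t] = x_0 * exp((mu - sigma^2/2) t) * exp(sigma^2 t / 2) = x_0 * exp(mu t) = 3*exp(8*t/5)/2.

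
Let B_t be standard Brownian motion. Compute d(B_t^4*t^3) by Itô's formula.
d(B_t^4*t^3) = (3*B_t^2*t^2*(B_t^2 + 2*t)) dt + (4*B_t^3*t^3) dB_t

Itô's formula for f(t, x): d f(t, B_t) = (f_t + (1/2) f_xx) dt + f_x dB_t. Compute partials of f(t, x) = t^3*x^4:
  f_t(t,x)  = 3*t^2*x^4
  f_x(t,x)  = 4*t^3*x^3
  f_xx(t,x) = 12*t^3*x^2
Assemble drift = f_t + (1/2) f_xx = 3*t^2*x^2*(2*t + x^2) and diffusion = f_x = 4*t^3*x^3. Substituting x = B_t:
  d(B_t^4*t^3) = (3*B_t^2*t^2*(B_t^2 + 2*t)) dt + (4*B_t^3*t^3) dB_t.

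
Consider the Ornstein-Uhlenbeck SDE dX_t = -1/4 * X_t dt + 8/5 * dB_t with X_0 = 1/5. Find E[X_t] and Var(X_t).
E[X_t] = exp(-t/4)/5; Var(X_t) = 128/25 - 128*exp(-t/2)/25

The OU SDE dX = -theta X dt + sigma dB admits the integrating factor exp(theta t): d(exp(theta t) X_t) = sigma exp(theta t) dB_t. Integrating from 0 to t:
  X_t = x_0 * exp(-theta t) + sigma * int_0^t exp(-theta (t-s)) dB_s.
The Itô integral has mean 0 and (by the Itô isometry) variance sigma^2 * int_0^t exp(-2 theta (t - s)) ds = sigma^2 * (1 - exp(-2 theta t)) / (2 theta).
With theta = 1/4, sigma = 8/5, x_0 = 1/5:
  E[X_t] = 1/5 * exp(-1/4 t) = exp(-t/4)/5
  Var(X_t) = (8/5)^2 * (1 - exp(-2*1/4 t)) / (2 * 1/4) = 128/25 - 128*exp(-t/2)/25.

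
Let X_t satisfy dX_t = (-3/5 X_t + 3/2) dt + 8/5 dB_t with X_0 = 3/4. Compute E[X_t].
E[X_t] = 5/2 - 7*exp(-3*t/5)/4

Taking expectations and using E[dB_t] = 0, the mean m(t) = E[X_t] satisfies the ODE m'(t) = a m(t) + b with m(0) = x_0. With a = -3/5, b = 3/2, x_0 = 3/4, the solution is
  m(t) = x_0 * exp(a t) + (b/a) * (exp(a t) - 1)
       = (3/4) * exp((-3/5) t) + ((3/2)/(-3/5)) * (exp((-3/5) t) - 1)
       = 5/2 - 7*exp(-3*t/5)/4.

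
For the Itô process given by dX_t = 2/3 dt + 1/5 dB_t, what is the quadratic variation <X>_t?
<X>_t = t/25

For an Itô process dX_t = a(t) dt + b(t) dB_t, the quadratic variation is <X>_t = int_0^t b(s)^2 ds (the drift term does not contribute). Here b(s) = 1/5, so
  b(s)^2 = 1/25.
Integrating from 0 to t:
  <X>_t = int_0^t (1/25) ds = t/25.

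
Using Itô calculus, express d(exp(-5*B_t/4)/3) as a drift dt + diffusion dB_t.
d(exp(-5*B_t/4)/3) = (25*exp(-5*B_t/4)/96) dt + (-5*exp(-5*B_t/4)/12) dB_t

Itô's formula for f(B_t) gives d f(B_t) = f'(B_t) dB_t + (1/2) f''(B_t) dt. Compute derivatives of f(x) = exp(-5*x/4)/3:
  f'(x)  = -5*exp(-5*x/4)/12
  f''(x) = 25*exp(-5*x/4)/48
Substitute x = B_t and multiply the f'' term by 1/2:
  drift     = (1/2) * (25*exp(-5*x/4)/48) evaluated at B_t = 25*exp(-5*B_t/4)/96
  diffusion = (-5*exp(-5*x/4)/12) evaluated at B_t = -5*exp(-5*B_t/4)/12
Therefore d(exp(-5*B_t/4)/3) = (25*exp(-5*B_t/4)/96) dt + (-5*exp(-5*B_t/4)/12) dB_t.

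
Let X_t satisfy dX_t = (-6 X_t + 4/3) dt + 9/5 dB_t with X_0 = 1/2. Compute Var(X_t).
Var(X_t) = 27/100 - 27*exp(-12*t)/100

The variance V(t) = Var(X_t) satisfies V'(t) = 2 a V(t) + c^2 with V(0) = 0 (drift coefficient is linear in X, diffusion is constant). With a = -6, c = 9/5, the solution is
  V(t) = (c^2 / (2 a)) * (exp(2 a t) - 1)
       = ((9/5)^2 / (2*(-6))) * (exp((-12) t) - 1)
       = 27/100 - 27*exp(-12*t)/100.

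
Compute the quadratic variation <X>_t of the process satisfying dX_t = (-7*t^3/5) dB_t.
<X>_t = 7*t^7/25

For an Itô process dX_t = a(t) dt + b(t) dB_t, the quadratic variation is <X>_t = int_0^t b(s)^2 ds (the drift term does not contribute). Here b(s) = -7*s^3/5, so
  b(s)^2 = 49*s^6/25.
Integrating from 0 to t:
  <X>_t = int_0^t (49*s^6/25) ds = 7*t^7/25.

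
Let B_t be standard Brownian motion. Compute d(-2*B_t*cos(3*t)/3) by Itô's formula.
d(-2*B_t*cos(3*t)/3) = (2*B_t*sin(3*t)) dt + (-2*cos(3*t)/3) dB_t

Itô's formula for f(t, x): d f(t, B_t) = (f_t + (1/2) f_xx) dt + f_x dB_t. Compute partials of f(t, x) = -2*x*cos(3*t)/3:
  f_t(t,x)  = 2*x*sin(3*t)
  f_x(t,x)  = -2*cos(3*t)/3
  f_xx(t,x) = 0
Assemble drift = f_t + (1/2) f_xx = 2*x*sin(3*t) and diffusion = f_x = -2*cos(3*t)/3. Substituting x = B_t:
  d(-2*B_t*cos(3*t)/3) = (2*B_t*sin(3*t)) dt + (-2*cos(3*t)/3) dB_t.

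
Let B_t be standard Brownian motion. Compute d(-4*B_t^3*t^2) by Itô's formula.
d(-4*B_t^3*t^2) = (4*B_t*t*(-2*B_t^2 - 3*t)) dt + (-12*B_t^2*t^2) dB_t

Itô's formula for f(t, x): d f(t, B_t) = (f_t + (1/2) f_xx) dt + f_x dB_t. Compute partials of f(t, x) = -4*t^2*x^3:
  f_t(t,x)  = -8*t*x^3
  f_x(t,x)  = -12*t^2*x^2
  f_xx(t,x) = -24*t^2*x
Assemble drift = f_t + (1/2) f_xx = 4*t*x*(-3*t - 2*x^2) and diffusion = f_x = -12*t^2*x^2. Substituting x = B_t:
  d(-4*B_t^3*t^2) = (4*B_t*t*(-2*B_t^2 - 3*t)) dt + (-12*B_t^2*t^2) dB_t.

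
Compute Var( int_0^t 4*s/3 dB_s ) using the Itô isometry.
Var = 16*t^3/27

The Itô integral of a deterministic integrand f(s) has mean 0 because each increment f(s) * (B_{s+ds} - B_s) has mean 0. By the Itô isometry:
  Var( int_0^t f(s) dB_s ) = E[ (int_0^t f(s) dB_s)^2 ] = int_0^t f(s)^2 ds.
Here f(s) = 4*s/3, so f(s)^2 = 16*s^2/9. Integrate:
  int_0^t (16*s^2/9) ds = 16*t^3/27.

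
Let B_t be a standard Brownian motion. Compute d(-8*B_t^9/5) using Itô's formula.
d(-8*B_t^9/5) = (-288*B_t^7/5) dt + (-72*B_t^8/5) dB_t

Itô's formula for f(B_t) gives d f(B_t) = f'(B_t) dB_t + (1/2) f''(B_t) dt. Compute derivatives of f(x) = -8*x^9/5:
  f'(x)  = -72*x^8/5
  f''(x) = -576*x^7/5
Substitute x = B_t and multiply the f'' term by 1/2:
  drift     = (1/2) * (-576*x^7/5) evaluated at B_t = -288*B_t^7/5
  diffusion = (-72*x^8/5) evaluated at B_t = -72*B_t^8/5
Therefore d(-8*B_t^9/5) = (-288*B_t^7/5) dt + (-72*B_t^8/5) dB_t.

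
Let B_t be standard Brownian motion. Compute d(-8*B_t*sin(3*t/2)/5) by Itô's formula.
d(-8*B_t*sin(3*t/2)/5) = (-12*B_t*cos(3*t/2)/5) dt + (-8*sin(3*t/2)/5) dB_t

Itô's formula for f(t, x): d f(t, B_t) = (f_t + (1/2) f_xx) dt + f_x dB_t. Compute partials of f(t, x) = -8*x*sin(3*t/2)/5:
  f_t(t,x)  = -12*x*cos(3*t/2)/5
  f_x(t,x)  = -8*sin(3*t/2)/5
  f_xx(t,x) = 0
Assemble drift = f_t + (1/2) f_xx = -12*x*cos(3*t/2)/5 and diffusion = f_x = -8*sin(3*t/2)/5. Substituting x = B_t:
  d(-8*B_t*sin(3*t/2)/5) = (-12*B_t*cos(3*t/2)/5) dt + (-8*sin(3*t/2)/5) dB_t.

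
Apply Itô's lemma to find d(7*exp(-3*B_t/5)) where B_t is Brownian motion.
d(7*exp(-3*B_t/5)) = (63*exp(-3*B_t/5)/50) dt + (-21*exp(-3*B_t/5)/5) dB_t

Itô's formula for f(B_t) gives d f(B_t) = f'(B_t) dB_t + (1/2) f''(B_t) dt. Compute derivatives of f(x) = 7*exp(-3*x/5):
  f'(x)  = -21*exp(-3*x/5)/5
  f''(x) = 63*exp(-3*x/5)/25
Substitute x = B_t and multiply the f'' term by 1/2:
  drift     = (1/2) * (63*exp(-3*x/5)/25) evaluated at B_t = 63*exp(-3*B_t/5)/50
  diffusion = (-21*exp(-3*x/5)/5) evaluated at B_t = -21*exp(-3*B_t/5)/5
Therefore d(7*exp(-3*B_t/5)) = (63*exp(-3*B_t/5)/50) dt + (-21*exp(-3*B_t/5)/5) dB_t.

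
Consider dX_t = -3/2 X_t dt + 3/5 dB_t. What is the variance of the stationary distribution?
lim Var(X_t) = 3/25

The OU SDE dX = -theta X dt + sigma dB admits the integrating factor exp(theta t): d(exp(theta t) X_t) = sigma exp(theta t) dB_t. Integrating from 0 to t gives X_t = x_0 * exp(-theta t) + sigma * int_0^t exp(-theta (t-s)) dB_s for any initial x_0. The Itô integral has variance (by the Itô isometry) sigma^2 * int_0^t exp(-2 theta (t - s)) ds = sigma^2 * (1 - exp(-2 theta t)) / (2 theta), independent of x_0.
With theta = 3/2, sigma = 3/5:
  Var(X_t) = (3/5)^2 * (1 - exp(-2*3/2 t)) / (2 * 3/2) = 3/25 - 3*exp(-3*t)/25.
As t -> infinity, exp(-2*3/2 t) -> 0, so the stationary variance is sigma^2 / (2 theta) = 3/25.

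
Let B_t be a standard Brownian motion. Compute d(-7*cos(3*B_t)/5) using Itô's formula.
d(-7*cos(3*B_t)/5) = (63*cos(3*B_t)/10) dt + (21*sin(3*B_t)/5) dB_t

Itô's formula for f(B_t) gives d f(B_t) = f'(B_t) dB_t + (1/2) f''(B_t) dt. Compute derivatives of f(x) = -7*cos(3*x)/5:
  f'(x)  = 21*sin(3*x)/5
  f''(x) = 63*cos(3*x)/5
Substitute x = B_t and multiply the f'' term by 1/2:
  drift     = (1/2) * (63*cos(3*x)/5) evaluated at B_t = 63*cos(3*B_t)/10
  diffusion = (21*sin(3*x)/5) evaluated at B_t = 21*sin(3*B_t)/5
Therefore d(-7*cos(3*B_t)/5) = (63*cos(3*B_t)/10) dt + (21*sin(3*B_t)/5) dB_t.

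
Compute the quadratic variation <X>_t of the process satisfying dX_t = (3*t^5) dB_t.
<X>_t = 9*t^11/11

For an Itô process dX_t = a(t) dt + b(t) dB_t, the quadratic variation is <X>_t = int_0^t b(s)^2 ds (the drift term does not contribute). Here b(s) = 3*s^5, so
  b(s)^2 = 9*s^10.
Integrating from 0 to t:
  <X>_t = int_0^t (9*s^10) ds = 9*t^11/11.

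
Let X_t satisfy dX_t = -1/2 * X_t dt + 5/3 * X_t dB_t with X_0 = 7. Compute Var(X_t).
Var(X_t) = (49*exp(25*t/9) - 49)*exp(-t)

For GBM dX = mu X dt + sigma X dB with X_0 = x_0, apply Itô to Y = log X: dY = (mu - sigma^2/2) dt + sigma dB, so Y_t = log(x_0) + (mu - sigma^2/2) t + sigma B_t and hence X_t = x_0 * exp((mu - sigma^2/2) t + sigma B_t).
With mu = -1/2, sigma = 5/3, x_0 = 7, this gives:
  X_t = 7 * exp((-17/9) * t + (5/3) * B_t).
Since sigma*B_t ~ Normal(0, sigma^2 t), E[exp(sigma*B_t)] = exp(sigma^2 t / 2); so E[X_t] = x_0 * exp((mu - sigma^2/2) t) * exp(sigma^2 t / 2) = x_0 * exp(mu t) = 7*exp(-t/2).
Var(X_t) = E[X_t^2] - (E[X_t])^2 = x_0^2 * exp(2 mu t) * (exp(sigma^2 t) - 1) = (49*exp(25*t/9) - 49)*exp(-t).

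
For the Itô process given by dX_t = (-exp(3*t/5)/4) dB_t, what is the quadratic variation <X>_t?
<X>_t = 5*exp(6*t/5)/96 - 5/96

For an Itô process dX_t = a(t) dt + b(t) dB_t, the quadratic variation is <X>_t = int_0^t b(s)^2 ds (the drift term does not contribute). Here b(s) = -exp(3*s/5)/4, so
  b(s)^2 = exp(6*s/5)/16.
Integrating from 0 to t:
  <X>_t = int_0^t (exp(6*s/5)/16) ds = 5*exp(6*t/5)/96 - 5/96.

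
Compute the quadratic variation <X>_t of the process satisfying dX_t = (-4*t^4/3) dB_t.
<X>_t = 16*t^9/81

For an Itô process dX_t = a(t) dt + b(t) dB_t, the quadratic variation is <X>_t = int_0^t b(s)^2 ds (the drift term does not contribute). Here b(s) = -4*s^4/3, so
  b(s)^2 = 16*s^8/9.
Integrating from 0 to t:
  <X>_t = int_0^t (16*s^8/9) ds = 16*t^9/81.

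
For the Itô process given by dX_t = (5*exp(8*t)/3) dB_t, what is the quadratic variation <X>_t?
<X>_t = 25*exp(16*t)/144 - 25/144

For an Itô process dX_t = a(t) dt + b(t) dB_t, the quadratic variation is <X>_t = int_0^t b(s)^2 ds (the drift term does not contribute). Here b(s) = 5*exp(8*s)/3, so
  b(s)^2 = 25*exp(16*s)/9.
Integrating from 0 to t:
  <X>_t = int_0^t (25*exp(16*s)/9) ds = 25*exp(16*t)/144 - 25/144.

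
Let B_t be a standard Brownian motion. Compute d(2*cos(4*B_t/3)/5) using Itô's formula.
d(2*cos(4*B_t/3)/5) = (-16*cos(4*B_t/3)/45) dt + (-8*sin(4*B_t/3)/15) dB_t

Itô's formula for f(B_t) gives d f(B_t) = f'(B_t) dB_t + (1/2) f''(B_t) dt. Compute derivatives of f(x) = 2*cos(4*x/3)/5:
  f'(x)  = -8*sin(4*x/3)/15
  f''(x) = -32*cos(4*x/3)/45
Substitute x = B_t and multiply the f'' term by 1/2:
  drift     = (1/2) * (-32*cos(4*x/3)/45) evaluated at B_t = -16*cos(4*B_t/3)/45
  diffusion = (-8*sin(4*x/3)/15) evaluated at B_t = -8*sin(4*B_t/3)/15
Therefore d(2*cos(4*B_t/3)/5) = (-16*cos(4*B_t/3)/45) dt + (-8*sin(4*B_t/3)/15) dB_t.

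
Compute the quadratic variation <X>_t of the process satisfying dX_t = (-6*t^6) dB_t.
<X>_t = 36*t^13/13

For an Itô process dX_t = a(t) dt + b(t) dB_t, the quadratic variation is <X>_t = int_0^t b(s)^2 ds (the drift term does not contribute). Here b(s) = -6*s^6, so
  b(s)^2 = 36*s^12.
Integrating from 0 to t:
  <X>_t = int_0^t (36*s^12) ds = 36*t^13/13.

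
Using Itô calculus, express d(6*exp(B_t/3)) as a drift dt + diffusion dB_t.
d(6*exp(B_t/3)) = (exp(B_t/3)/3) dt + (2*exp(B_t/3)) dB_t

Itô's formula for f(B_t) gives d f(B_t) = f'(B_t) dB_t + (1/2) f''(B_t) dt. Compute derivatives of f(x) = 6*exp(x/3):
  f'(x)  = 2*exp(x/3)
  f''(x) = 2*exp(x/3)/3
Substitute x = B_t and multiply the f'' term by 1/2:
  drift     = (1/2) * (2*exp(x/3)/3) evaluated at B_t = exp(B_t/3)/3
  diffusion = (2*exp(x/3)) evaluated at B_t = 2*exp(B_t/3)
Therefore d(6*exp(B_t/3)) = (exp(B_t/3)/3) dt + (2*exp(B_t/3)) dB_t.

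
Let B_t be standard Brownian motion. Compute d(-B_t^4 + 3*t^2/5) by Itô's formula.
d(-B_t^4 + 3*t^2/5) = (-6*B_t^2 + 6*t/5) dt + (-4*B_t^3) dB_t

Itô's formula for f(t, x): d f(t, B_t) = (f_t + (1/2) f_xx) dt + f_x dB_t. Compute partials of f(t, x) = 3*t^2/5 - x^4:
  f_t(t,x)  = 6*t/5
  f_x(t,x)  = -4*x^3
  f_xx(t,x) = -12*x^2
Assemble drift = f_t + (1/2) f_xx = 6*t/5 - 6*x^2 and diffusion = f_x = -4*x^3. Substituting x = B_t:
  d(-B_t^4 + 3*t^2/5) = (-6*B_t^2 + 6*t/5) dt + (-4*B_t^3) dB_t.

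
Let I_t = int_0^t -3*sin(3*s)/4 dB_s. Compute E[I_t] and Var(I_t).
E[I_t] = 0; Var(I_t) = 9*t/32 - 3*sin(6*t)/64

The Itô integral of a deterministic integrand f(s) has mean 0 because each increment f(s) * (B_{s+ds} - B_s) has mean 0. By the Itô isometry:
  Var( int_0^t f(s) dB_s ) = E[ (int_0^t f(s) dB_s)^2 ] = int_0^t f(s)^2 ds.
Here f(s) = -3*sin(3*s)/4, so f(s)^2 = 9*sin(3*s)^2/16. Integrate:
  int_0^t (9*sin(3*s)^2/16) ds = 9*t/32 - 3*sin(6*t)/64.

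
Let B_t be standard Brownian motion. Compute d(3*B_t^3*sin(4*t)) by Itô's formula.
d(3*B_t^3*sin(4*t)) = (12*B_t^3*cos(4*t) + 9*B_t*sin(4*t)) dt + (9*B_t^2*sin(4*t)) dB_t

Itô's formula for f(t, x): d f(t, B_t) = (f_t + (1/2) f_xx) dt + f_x dB_t. Compute partials of f(t, x) = 3*x^3*sin(4*t):
  f_t(t,x)  = 12*x^3*cos(4*t)
  f_x(t,x)  = 9*x^2*sin(4*t)
  f_xx(t,x) = 18*x*sin(4*t)
Assemble drift = f_t + (1/2) f_xx = 12*x^3*cos(4*t) + 9*x*sin(4*t) and diffusion = f_x = 9*x^2*sin(4*t). Substituting x = B_t:
  d(3*B_t^3*sin(4*t)) = (12*B_t^3*cos(4*t) + 9*B_t*sin(4*t)) dt + (9*B_t^2*sin(4*t)) dB_t.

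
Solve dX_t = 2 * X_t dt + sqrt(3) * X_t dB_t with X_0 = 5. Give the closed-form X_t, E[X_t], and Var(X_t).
X_t = 5 * exp((1/2) t + (sqrt(3)) B_t); E[X_t] = 5*exp(2*t); Var(X_t) = 25*(exp(3*t) - 1)*exp(4*t)

For GBM dX = mu X dt + sigma X dB with X_0 = x_0, apply Itô to Y = log X: dY = (mu - sigma^2/2) dt + sigma dB, so Y_t = log(x_0) + (mu - sigma^2/2) t + sigma B_t and hence X_t = x_0 * exp((mu - sigma^2/2) t + sigma B_t).
With mu = 2, sigma = sqrt(3), x_0 = 5, this gives:
  X_t = 5 * exp((1/2) * t + (sqrt(3)) * B_t).
Since sigma*B_t ~ Normal(0, sigma^2 t), E[exp(sigma*B_t)] = exp(sigma^2 t / 2); so E[X_t] = x_0 * exp((mu - sigma^2/2) t) * exp(sigma^2 t / 2) = x_0 * exp(mu t) = 5*exp(2*t).
Var(X_t) = E[X_t^2] - (E[X_t])^2 = x_0^2 * exp(2 mu t) * (exp(sigma^2 t) - 1) = 25*(exp(3*t) - 1)*exp(4*t).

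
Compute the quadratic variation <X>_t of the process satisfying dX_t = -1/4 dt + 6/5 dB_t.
<X>_t = 36*t/25

For an Itô process dX_t = a(t) dt + b(t) dB_t, the quadratic variation is <X>_t = int_0^t b(s)^2 ds (the drift term does not contribute). Here b(s) = 6/5, so
  b(s)^2 = 36/25.
Integrating from 0 to t:
  <X>_t = int_0^t (36/25) ds = 36*t/25.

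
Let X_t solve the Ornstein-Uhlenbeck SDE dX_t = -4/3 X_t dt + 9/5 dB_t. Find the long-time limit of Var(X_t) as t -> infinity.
lim Var(X_t) = 243/200

The OU SDE dX = -theta X dt + sigma dB admits the integrating factor exp(theta t): d(exp(theta t) X_t) = sigma exp(theta t) dB_t. Integrating from 0 to t gives X_t = x_0 * exp(-theta t) + sigma * int_0^t exp(-theta (t-s)) dB_s for any initial x_0. The Itô integral has variance (by the Itô isometry) sigma^2 * int_0^t exp(-2 theta (t - s)) ds = sigma^2 * (1 - exp(-2 theta t)) / (2 theta), independent of x_0.
With theta = 4/3, sigma = 9/5:
  Var(X_t) = (9/5)^2 * (1 - exp(-2*4/3 t)) / (2 * 4/3) = 243/200 - 243*exp(-8*t/3)/200.
As t -> infinity, exp(-2*4/3 t) -> 0, so the stationary variance is sigma^2 / (2 theta) = 243/200.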